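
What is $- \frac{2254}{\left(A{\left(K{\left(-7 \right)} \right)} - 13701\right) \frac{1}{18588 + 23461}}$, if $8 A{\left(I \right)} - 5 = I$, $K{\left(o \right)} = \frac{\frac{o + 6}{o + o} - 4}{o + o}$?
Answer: $\frac{148612603328}{21482133} \approx 6918.0$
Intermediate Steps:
$K{\left(o \right)} = \frac{-4 + \frac{6 + o}{2 o}}{2 o}$ ($K{\left(o \right)} = \frac{\frac{6 + o}{2 o} - 4}{2 o} = \left(\left(6 + o\right) \frac{1}{2 o} - 4\right) \frac{1}{2 o} = \left(\frac{6 + o}{2 o} - 4\right) \frac{1}{2 o} = \left(-4 + \frac{6 + o}{2 o}\right) \frac{1}{2 o} = \frac{-4 + \frac{6 + o}{2 o}}{2 o}$)
$A{\left(I \right)} = \frac{5}{8} + \frac{I}{8}$
$- \frac{2254}{\left(A{\left(K{\left(-7 \right)} \right)} - 13701\right) \frac{1}{18588 + 23461}} = - \frac{2254}{\left(\left(\frac{5}{8} + \frac{\frac{1}{4} \cdot \frac{1}{49} \left(6 - -49\right)}{8}\right) - 13701\right) \frac{1}{18588 + 23461}} = - \frac{2254}{\left(\left(\frac{5}{8} + \frac{\frac{1}{4} \cdot \frac{1}{49} \left(6 + 49\right)}{8}\right) - 13701\right) \frac{1}{42049}} = - \frac{2254}{\left(\left(\frac{5}{8} + \frac{\frac{1}{4} \cdot \frac{1}{49} \cdot 55}{8}\right) - 13701\right) \frac{1}{42049}} = - \frac{2254}{\left(\left(\frac{5}{8} + \frac{1}{8} \cdot \frac{55}{196}\right) - 13701\right) \frac{1}{42049}} = - \frac{2254}{\left(\left(\frac{5}{8} + \frac{55}{1568}\right) - 13701\right) \frac{1}{42049}} = - \frac{2254}{\left(\frac{1035}{1568} - 13701\right) \frac{1}{42049}} = - \frac{2254}{\left(- \frac{21482133}{1568}\right) \frac{1}{42049}} = - \frac{2254}{- \frac{21482133}{65932832}} = \left(-2254\right) \left(- \frac{65932832}{21482133}\right) = \frac{148612603328}{21482133}$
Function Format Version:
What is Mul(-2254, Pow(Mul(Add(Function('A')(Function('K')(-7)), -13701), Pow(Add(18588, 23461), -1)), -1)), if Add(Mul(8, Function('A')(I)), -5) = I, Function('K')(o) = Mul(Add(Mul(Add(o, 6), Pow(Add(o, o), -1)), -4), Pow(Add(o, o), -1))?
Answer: Rational(148612603328, 21482133) ≈ 6918.0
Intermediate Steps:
Function('K')(o) = Mul(Rational(1, 2), Pow(o, -1), Add(-4, Mul(Rational(1, 2), Pow(o, -1), Add(6, o)))) (Function('K')(o) = Mul(Add(Mul(Add(6, o), Pow(Mul(2, o), -1)), -4), Pow(Mul(2, o), -1)) = Mul(Add(Mul(Add(6, o), Mul(Rational(1, 2), Pow(o, -1))), -4), Mul(Rational(1, 2), Pow(o, -1))) = Mul(Add(Mul(Rational(1, 2), Pow(o, -1), Add(6, o)), -4), Mul(Rational(1, 2), Pow(o, -1))) = Mul(Add(-4, Mul(Rational(1, 2), Pow(o, -1), Add(6, o))), Mul(Rational(1, 2), Pow(o, -1))) = Mul(Rational(1, 2), Pow(o, -1), Add(-4, Mul(Rational(1, 2), Pow(o, -1), Add(6, o)))))
Function('A')(I) = Add(Rational(5, 8), Mul(Rational(1, 8), I))
Mul(-2254, Pow(Mul(Add(Function('A')(Function('K')(-7)), -13701), Pow(Add(18588, 23461), -1)), -1)) = Mul(-2254, Pow(Mul(Add(Add(Rational(5, 8), Mul(Rational(1, 8), Mul(Rational(1, 4), Pow(-7, -2), Add(6, Mul(-7, -7))))), -13701), Pow(Add(18588, 23461), -1)), -1)) = Mul(-2254, Pow(Mul(Add(Add(Rational(5, 8), Mul(Rational(1, 8), Mul(Rational(1, 4), Rational(1, 49), Add(6, 49)))), -13701), Pow(42049, -1)), -1)) = Mul(-2254, Pow(Mul(Add(Add(Rational(5, 8), Mul(Rational(1, 8), Mul(Rational(1, 4), Rational(1, 49), 55))), -13701), Rational(1, 42049)), -1)) = Mul(-2254, Pow(Mul(Add(Add(Rational(5, 8), Mul(Rational(1, 8), Rational(55, 196))), -13701), Rational(1, 42049)), -1)) = Mul(-2254, Pow(Mul(Add(Add(Rational(5, 8), Rational(55, 1568)), -13701), Rational(1, 42049)), -1)) = Mul(-2254, Pow(Mul(Add(Rational(1035, 1568), -13701), Rational(1, 42049)), -1)) = Mul(-2254, Pow(Mul(Rational(-21482133, 1568), Rational(1, 42049)), -1)) = Mul(-2254, Pow(Rational(-21482133, 65932832), -1)) = Mul(-2254, Rational(-65932832, 21482133)) = Rational(148612603328, 21482133)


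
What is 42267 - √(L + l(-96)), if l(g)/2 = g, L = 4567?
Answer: 42267 - 25*√7 ≈ 42201.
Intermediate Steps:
l(g) = 2*g
42267 - √(L + l(-96)) = 42267 - √(4567 + 2*(-96)) = 42267 - √(4567 - 192) = 42267 - √4375 = 42267 - 25*√7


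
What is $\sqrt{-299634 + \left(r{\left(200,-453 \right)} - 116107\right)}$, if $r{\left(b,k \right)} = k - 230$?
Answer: $2 i \sqrt{104106} \approx 645.31 i$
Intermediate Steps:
$r{\left(b,k \right)} = -230 + k$ ($r{\left(b,k \right)} = k - 230 = -230 + k$)
$\sqrt{-299634 + \left(r{\left(200,-453 \right)} - 116107\right)} = \sqrt{-299634 - 116790} = \sqrt{-416424} = 2 i \sqrt{104106}$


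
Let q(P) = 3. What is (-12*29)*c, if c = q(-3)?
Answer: -1044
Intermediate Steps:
c = 3
(-12*29)*c = -12*29*3 = -348*3 = -1044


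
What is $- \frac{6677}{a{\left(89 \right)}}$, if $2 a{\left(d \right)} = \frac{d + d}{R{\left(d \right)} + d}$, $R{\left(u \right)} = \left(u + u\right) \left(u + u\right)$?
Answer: $-2383689$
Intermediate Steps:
$R{\left(u \right)} = 4 u^{2}$ ($R{\left(u \right)} = 2 u 2 u = 4 u^{2}$)
$a{\left(d \right)} = \frac{d}{d + 4 d^{2}}$ ($a{\left(d \right)} = \frac{\left(d + d\right) \frac{1}{4 d^{2} + d}}{2} = \frac{2 d \frac{1}{d + 4 d^{2}}}{2} = \frac{d}{d + 4 d^{2}}$)
$- \frac{6677}{a{\left(89 \right)}} = - \frac{6677}{\frac{1}{1 + 4 \cdot 89}} = - \frac{6677}{\frac{1}{1 + 356}} = - \frac{6677}{\frac{1}{357}} = - 6677 \frac{1}{\frac{1}{357}} = \left(-6677\right) 357 = -2383689$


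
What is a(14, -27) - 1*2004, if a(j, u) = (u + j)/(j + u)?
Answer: -2003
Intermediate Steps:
a(j, u) = 1 (a(j, u) = (j + u)/(j + u) = 1)
a(14, -27) - 1*2004 = 1 - 1*2004 = 1 - 2004 = -2003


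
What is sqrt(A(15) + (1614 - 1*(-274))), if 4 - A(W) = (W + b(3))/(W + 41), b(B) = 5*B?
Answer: sqrt(370727)/14 ≈ 43.491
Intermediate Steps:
A(W) = 4 - (15 + W)/(41 + W) (A(W) = 4 - (W + 5*3)/(W + 41) = 4 - (W + 15)/(41 + W) = 4 - (15 + W)/(41 + W))
sqrt(A(15) + (1614 - 1*(-274))) = sqrt((149 + 3*15)/(41 + 15) + (1614 - 1*(-274))) = sqrt((149 + 45)/56 + (1614 + 274)) = sqrt((1/56)*194 + 1888) = sqrt(97/28 + 1888) = sqrt(52961/28) = sqrt(370727)/14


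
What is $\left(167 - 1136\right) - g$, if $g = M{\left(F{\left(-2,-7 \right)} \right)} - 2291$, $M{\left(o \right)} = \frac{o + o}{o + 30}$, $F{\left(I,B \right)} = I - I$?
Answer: $1322$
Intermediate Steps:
$F{\left(I,B \right)} = 0$
$M{\left(o \right)} = \frac{2 o}{30 + o}$
$g = -2291$ ($g = 2 \cdot 0 \frac{1}{30 + 0} - 2291 = 2 \cdot 0 \cdot \frac{1}{30} - 2291 = 0 - 2291 = -2291$)
$\left(167 - 1136\right) - g = \left(167 - 1136\right) - -2291 = -969 + 2291 = 1322$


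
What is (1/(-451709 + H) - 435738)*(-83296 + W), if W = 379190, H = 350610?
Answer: -13034922530985322/101099 ≈ -1.2893e+11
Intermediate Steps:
(1/(-451709 + H) - 435738)*(-83296 + W) = (1/(-451709 + 350610) - 435738)*(-83296 + 379190) = (1/(-101099) - 435738)*295894 = (-1/101099 - 435738)*295894 = -44052676063/101099*295894 = -13034922530985322/101099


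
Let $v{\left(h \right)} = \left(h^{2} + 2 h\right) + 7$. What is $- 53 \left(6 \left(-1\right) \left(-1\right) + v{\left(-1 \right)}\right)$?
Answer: $-636$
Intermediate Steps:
$v{\left(h \right)} = 7 + h^{2} + 2 h$
$- 53 \left(6 \left(-1\right) \left(-1\right) + v{\left(-1 \right)}\right) = - 53 \left(6 \left(-1\right) \left(-1\right) + \left(7 + \left(-1\right)^{2} + 2 \left(-1\right)\right)\right) = - 53 \left(\left(-6\right) \left(-1\right) + \left(7 + 1 - 2\right)\right) = - 53 \left(6 + 6\right) = \left(-53\right) 12 = -636$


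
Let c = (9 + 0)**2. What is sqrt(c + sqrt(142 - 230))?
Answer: sqrt(81 + 2*I*sqrt(22)) ≈ 9.015 + 0.52029*I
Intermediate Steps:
c = 81 (c = 9**2 = 81)
sqrt(c + sqrt(142 - 230)) = sqrt(81 + sqrt(142 - 230)) = sqrt(81 + sqrt(-88)) = sqrt(81 + 2*I*sqrt(22))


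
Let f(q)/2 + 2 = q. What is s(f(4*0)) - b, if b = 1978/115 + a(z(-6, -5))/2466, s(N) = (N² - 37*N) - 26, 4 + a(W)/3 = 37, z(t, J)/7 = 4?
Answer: 165441/1370 ≈ 120.76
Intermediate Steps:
z(t, J) = 28 (z(t, J) = 7*4 = 28)
f(q) = -4 + 2*q
a(W) = 99 (a(W) = -12 + 3*37 = -12 + 111 = 99)
s(N) = -26 + N² - 37*N
b = 23619/1370 (b = 1978/115 + 99/2466 = 1978*(1/115) + 99*(1/2466) = 86/5 + 11/274 = 23619/1370 ≈ 17.240)
s(f(4*0)) - b = (-26 + (-4 + 2*(4*0))² - 37*(-4 + 2*(4*0))) - 1*23619/1370 = (-26 + (-4 + 2*0)² - 37*(-4 + 2*0)) - 23619/1370 = (-26 + (-4 + 0)² - 37*(-4 + 0)) - 23619/1370 = (-26 + (-4)² - 37*(-4)) - 23619/1370 = (-26 + 16 + 148) - 23619/1370 = 138 - 23619/1370 = 165441/1370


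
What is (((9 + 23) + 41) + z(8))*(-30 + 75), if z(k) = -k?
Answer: 2925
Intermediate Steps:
(((9 + 23) + 41) + z(8))*(-30 + 75) = (((9 + 23) + 41) - 1*8)*(-30 + 75) = ((32 + 41) - 8)*45 = (73 - 8)*45 = 65*45 = 2925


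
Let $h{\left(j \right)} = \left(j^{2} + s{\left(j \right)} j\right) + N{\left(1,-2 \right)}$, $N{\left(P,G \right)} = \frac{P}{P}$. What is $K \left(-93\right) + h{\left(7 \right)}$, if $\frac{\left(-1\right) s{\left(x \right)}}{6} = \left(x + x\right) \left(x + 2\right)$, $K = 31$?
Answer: $-8125$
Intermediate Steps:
$N{\left(P,G \right)} = 1$
$s{\left(x \right)} = - 12 x \left(2 + x\right)$ ($s{\left(x \right)} = - 6 \left(x + x\right) \left(x + 2\right) = - 6 \cdot 2 x \left(2 + x\right) = - 12 x \left(2 + x\right)$)
$h{\left(j \right)} = 1 + j^{2} - 12 j^{2} \left(2 + j\right)$ ($h{\left(j \right)} = \left(j^{2} + - 12 j \left(2 + j\right) j\right) + 1 = \left(j^{2} - 12 j^{2} \left(2 + j\right)\right) + 1 = 1 + j^{2} - 12 j^{2} \left(2 + j\right)$)
$K \left(-93\right) + h{\left(7 \right)} = 31 \left(-93\right) - \left(-1 + 1127 + 4116\right) = -2883 - 5242 = -8125$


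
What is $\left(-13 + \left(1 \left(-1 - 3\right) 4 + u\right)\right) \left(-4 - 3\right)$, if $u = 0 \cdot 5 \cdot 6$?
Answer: $203$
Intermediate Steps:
$u = 0$ ($u = 0 \cdot 6 = 0$)
$\left(-13 + \left(1 \left(-1 - 3\right) 4 + u\right)\right) \left(-4 - 3\right) = \left(-13 + \left(1 \left(-1 - 3\right) 4 + 0\right)\right) \left(-4 - 3\right) = \left(-13 + \left(1 \left(-4\right) 4 + 0\right)\right) \left(-4 - 3\right) = \left(-13 + \left(\left(-4\right) 4 + 0\right)\right) \left(-7\right) = \left(-13 + \left(-16 + 0\right)\right) \left(-7\right) = \left(-13 - 16\right) \left(-7\right) = \left(-29\right) \left(-7\right) = 203$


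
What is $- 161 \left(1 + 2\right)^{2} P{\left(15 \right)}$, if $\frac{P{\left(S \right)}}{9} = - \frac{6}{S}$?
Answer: $\frac{26082}{5} \approx 5216.4$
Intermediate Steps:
$P{\left(S \right)} = - \frac{54}{S}$ ($P{\left(S \right)} = 9 \left(- \frac{6}{S}\right) = - \frac{54}{S}$)
$- 161 \left(1 + 2\right)^{2} P{\left(15 \right)} = - 161 \left(1 + 2\right)^{2} \left(- \frac{54}{15}\right) = - 161 \cdot 3^{2} \left(\left(-54\right) \frac{1}{15}\right) = \left(-161\right) 9 \left(- \frac{18}{5}\right) = \left(-1449\right) \left(- \frac{18}{5}\right) = \frac{26082}{5}$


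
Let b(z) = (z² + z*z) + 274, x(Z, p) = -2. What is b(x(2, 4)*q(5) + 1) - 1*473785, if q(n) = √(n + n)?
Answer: -473429 - 8*√10 ≈ -4.7345e+5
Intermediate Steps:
q(n) = √2*√n (q(n) = √(2*n) = √2*√n)
b(z) = 274 + 2*z² (b(z) = (z² + z²) + 274 = 2*z² + 274 = 274 + 2*z²)
b(x(2, 4)*q(5) + 1) - 1*473785 = (274 + 2*(-2*√2*√5 + 1)²) - 1*473785 = (274 + 2*(-2*√10 + 1)²) - 473785 = (274 + 2*(1 - 2*√10)²) - 473785 = -473511 + 2*(1 - 2*√10)²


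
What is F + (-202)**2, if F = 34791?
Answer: 75595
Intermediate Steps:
F + (-202)**2 = 34791 + (-202)**2 = 34791 + 40804 = 75595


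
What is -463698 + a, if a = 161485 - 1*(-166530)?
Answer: -135683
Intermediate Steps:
a = 328015 (a = 161485 + 166530 = 328015)
-463698 + a = -463698 + 328015 = -135683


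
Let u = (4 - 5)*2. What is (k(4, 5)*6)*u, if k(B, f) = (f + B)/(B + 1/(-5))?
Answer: -540/19 ≈ -28.421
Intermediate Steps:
u = -2 (u = -1*2 = -2)
k(B, f) = (B + f)/(-⅕ + B) (k(B, f) = (B + f)/(B - ⅕) = (B + f)/(-⅕ + B))
(k(4, 5)*6)*u = ((5*(4 + 5)/(-1 + 5*4))*6)*(-2) = ((5*9/(-1 + 20))*6)*(-2) = ((5*9/19)*6)*(-2) = ((5*(1/19)*9)*6)*(-2) = ((45/19)*6)*(-2) = (270/19)*(-2) = -540/19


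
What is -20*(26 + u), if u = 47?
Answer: -1460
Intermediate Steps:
-20*(26 + u) = -20*(26 + 47) = -20*73 = -1460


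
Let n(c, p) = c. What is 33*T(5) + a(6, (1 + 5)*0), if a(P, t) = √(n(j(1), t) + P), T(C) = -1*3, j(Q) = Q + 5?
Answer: -99 + 2*√3 ≈ -95.536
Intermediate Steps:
j(Q) = 5 + Q
T(C) = -3
a(P, t) = √(6 + P) (a(P, t) = √((5 + 1) + P) = √(6 + P))
33*T(5) + a(6, (1 + 5)*0) = 33*(-3) + √(6 + 6) = -99 + √12 = -99 + 2*√3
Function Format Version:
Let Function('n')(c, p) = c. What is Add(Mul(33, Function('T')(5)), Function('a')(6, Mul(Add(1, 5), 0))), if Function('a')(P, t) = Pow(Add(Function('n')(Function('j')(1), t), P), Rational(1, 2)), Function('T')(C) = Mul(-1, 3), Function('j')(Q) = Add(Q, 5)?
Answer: Add(-99, Mul(2, Pow(3, Rational(1, 2)))) ≈ -95.536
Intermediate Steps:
Function('j')(Q) = Add(5, Q)
Function('T')(C) = -3
Function('a')(P, t) = Pow(Add(6, P), Rational(1, 2)) (Function('a')(P, t) = Pow(Add(Add(5, 1), P), Rational(1, 2)) = Pow(Add(6, P), Rational(1, 2)))
Add(Mul(33, Function('T')(5)), Function('a')(6, Mul(Add(1, 5), 0))) = Add(Mul(33, -3), Pow(Add(6, 6), Rational(1, 2))) = Add(-99, Pow(12, Rational(1, 2))) = Add(-99, Mul(2, Pow(3, Rational(1, 2))))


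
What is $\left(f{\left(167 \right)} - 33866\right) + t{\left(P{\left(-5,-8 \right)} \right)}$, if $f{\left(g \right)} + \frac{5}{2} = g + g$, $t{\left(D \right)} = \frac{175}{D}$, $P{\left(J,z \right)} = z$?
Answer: $- \frac{268451}{8} \approx -33556.0$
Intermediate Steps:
$f{\left(g \right)} = - \frac{5}{2} + 2 g$ ($f{\left(g \right)} = - \frac{5}{2} + \left(g + g\right) = - \frac{5}{2} + 2 g$)
$\left(f{\left(167 \right)} - 33866\right) + t{\left(P{\left(-5,-8 \right)} \right)} = \left(\left(- \frac{5}{2} + 2 \cdot 167\right) - 33866\right) + \frac{175}{-8} = \left(\left(- \frac{5}{2} + 334\right) - 33866\right) + 175 \left(- \frac{1}{8}\right) = \left(\frac{663}{2} - 33866\right) - \frac{175}{8} = - \frac{67069}{2} - \frac{175}{8} = - \frac{268451}{8}$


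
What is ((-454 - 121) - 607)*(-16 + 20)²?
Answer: -18912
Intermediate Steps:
((-454 - 121) - 607)*(-16 + 20)² = (-575 - 607)*4² = -1182*16 = -18912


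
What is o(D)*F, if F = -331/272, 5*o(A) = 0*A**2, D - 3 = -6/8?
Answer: 0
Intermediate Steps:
D = 9/4 (D = 3 - 6/8 = 3 - 6*1/8 = 3 - 3/4 = 9/4 ≈ 2.2500)
o(A) = 0 (o(A) = (0*A**2)/5 = (1/5)*0 = 0)
F = -331/272 (F = -331*1/272 = -331/272 ≈ -1.2169)
o(D)*F = 0*(-331/272) = 0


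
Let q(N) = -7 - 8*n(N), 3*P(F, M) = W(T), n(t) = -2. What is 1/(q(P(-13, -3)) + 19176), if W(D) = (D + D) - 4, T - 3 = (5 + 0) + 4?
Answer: 1/19185 ≈ 5.2124e-5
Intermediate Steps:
T = 12 (T = 3 + ((5 + 0) + 4) = 3 + (5 + 4) = 3 + 9 = 12)
W(D) = -4 + 2*D (W(D) = 2*D - 4 = -4 + 2*D)
P(F, M) = 20/3 (P(F, M) = (-4 + 2*12)/3 = (-4 + 24)/3 = (1/3)*20 = 20/3)
q(N) = 9 (q(N) = -7 - 8*(-2) = -7 + 16 = 9)
1/(q(P(-13, -3)) + 19176) = 1/(9 + 19176) = 1/19185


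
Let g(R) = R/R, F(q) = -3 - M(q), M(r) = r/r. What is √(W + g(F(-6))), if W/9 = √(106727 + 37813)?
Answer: √(1 + 54*√4015) ≈ 58.503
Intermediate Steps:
M(r) = 1
F(q) = -4 (F(q) = -3 - 1*1 = -3 - 1 = -4)
g(R) = 1
W = 54*√4015 (W = 9*√(106727 + 37813) = 9*√144540 = 9*(6*√4015) = 54*√4015 ≈ 3421.7)
√(W + g(F(-6))) = √(54*√4015 + 1) = √(1 + 54*√4015)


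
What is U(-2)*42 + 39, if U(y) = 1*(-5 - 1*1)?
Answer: -213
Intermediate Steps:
U(y) = -6 (U(y) = 1*(-5 - 1) = 1*(-6) = -6)
U(-2)*42 + 39 = -6*42 + 39 = -252 + 39 = -213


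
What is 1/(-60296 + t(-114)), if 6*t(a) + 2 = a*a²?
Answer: -3/921661 ≈ -3.2550e-6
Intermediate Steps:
t(a) = -⅓ + a³/6 (t(a) = -⅓ + (a*a²)/6 = -⅓ + a³/6)
1/(-60296 + t(-114)) = 1/(-60296 + (-⅓ + (⅙)*(-114)³)) = 1/(-60296 + (-⅓ + (⅙)*(-1481544))) = 1/(-60296 + (-⅓ - 246924)) = 1/(-60296 - 740773/3) = 1/(-921661/3) = -3/921661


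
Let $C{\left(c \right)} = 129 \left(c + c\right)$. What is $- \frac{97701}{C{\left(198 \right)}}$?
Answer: $- \frac{32567}{17028} \approx -1.9126$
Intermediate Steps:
$C{\left(c \right)} = 258 c$ ($C{\left(c \right)} = 129 \cdot 2 c = 258 c$)
$- \frac{97701}{C{\left(198 \right)}} = - \frac{97701}{258 \cdot 198} = - \frac{97701}{51084} = \left(-97701\right) \frac{1}{51084} = - \frac{32567}{17028}$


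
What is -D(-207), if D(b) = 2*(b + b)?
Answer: 828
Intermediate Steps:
D(b) = 4*b (D(b) = 2*(2*b) = 4*b)
-D(-207) = -4*(-207) = -1*(-828) = 828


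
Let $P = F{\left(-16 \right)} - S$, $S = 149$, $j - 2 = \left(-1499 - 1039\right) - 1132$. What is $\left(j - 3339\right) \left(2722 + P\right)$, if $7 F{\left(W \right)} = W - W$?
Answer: $-18029011$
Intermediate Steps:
$F{\left(W \right)} = 0$ ($F{\left(W \right)} = \frac{W - W}{7} = \frac{1}{7} \cdot 0 = 0$)
$j = -3668$ ($j = 2 - 3670 = -3668$)
$P = -149$ ($P = 0 - 149 = -149$)
$\left(j - 3339\right) \left(2722 + P\right) = \left(-3668 - 3339\right) \left(2722 - 149\right) = \left(-7007\right) 2573 = -18029011$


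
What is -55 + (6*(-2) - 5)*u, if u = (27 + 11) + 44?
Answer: -1449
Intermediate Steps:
u = 82 (u = 38 + 44 = 82)
-55 + (6*(-2) - 5)*u = -55 + (6*(-2) - 5)*82 = -55 + (-12 - 5)*82 = -55 - 17*82 = -55 - 1394 = -1449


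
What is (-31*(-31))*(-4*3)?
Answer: -11532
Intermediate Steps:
(-31*(-31))*(-4*3) = 961*(-12) = -11532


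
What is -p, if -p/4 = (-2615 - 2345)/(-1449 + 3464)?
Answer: -128/13 ≈ -9.8462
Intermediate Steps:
p = 128/13 (p = -4*(-2615 - 2345)/(-1449 + 3464) = -(-19840)/2015 = -4*(-32/13) = 128/13 ≈ 9.8462)
-p = -1*128/13 = -128/13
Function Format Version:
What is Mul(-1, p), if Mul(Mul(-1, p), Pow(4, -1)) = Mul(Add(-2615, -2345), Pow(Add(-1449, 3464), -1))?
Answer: Rational(-128, 13) ≈ -9.8462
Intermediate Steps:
p = Rational(128, 13) (p = Mul(-4, Mul(Add(-2615, -2345), Pow(Add(-1449, 3464), -1))) = Mul(-4, Mul(-4960, Pow(2015, -1))) = Mul(-4, Mul(-4960, Rational(1, 2015))) = Mul(-4, Rational(-32, 13)) = Rational(128, 13) ≈ 9.8462)
Mul(-1, p) = Mul(-1, Rational(128, 13)) = Rational(-128, 13)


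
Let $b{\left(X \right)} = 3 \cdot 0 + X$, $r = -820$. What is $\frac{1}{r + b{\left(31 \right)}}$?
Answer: $- \frac{1}{789} \approx -0.0012674$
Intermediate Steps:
$b{\left(X \right)} = X$ ($b{\left(X \right)} = 0 + X = X$)
$\frac{1}{r + b{\left(31 \right)}} = \frac{1}{-820 + 31} = \frac{1}{-789} = - \frac{1}{789}$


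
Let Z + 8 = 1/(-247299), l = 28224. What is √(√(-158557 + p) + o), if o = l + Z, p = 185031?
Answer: √(1725600138787317 + 61156795401*√26474)/247299 ≈ 168.46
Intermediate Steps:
Z = -1978393/247299 (Z = -8 + 1/(-247299) = -8 - 1/247299 = -1978393/247299 ≈ -8.0000)
o = 6977788583/247299 (o = 28224 - 1978393/247299 = 6977788583/247299 ≈ 28216.)
√(√(-158557 + p) + o) = √(√(-158557 + 185031) + 6977788583/247299) = √(√26474 + 6977788583/247299) = √(6977788583/247299 + √26474)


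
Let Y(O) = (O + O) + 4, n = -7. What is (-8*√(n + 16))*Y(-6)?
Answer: 192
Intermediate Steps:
Y(O) = 4 + 2*O (Y(O) = 2*O + 4 = 4 + 2*O)
(-8*√(n + 16))*Y(-6) = (-8*√(-7 + 16))*(4 + 2*(-6)) = (-8*√9)*(4 - 12) = -8*3*(-8) = -24*(-8) = 192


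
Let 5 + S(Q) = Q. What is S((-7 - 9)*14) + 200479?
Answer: 200250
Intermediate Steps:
S(Q) = -5 + Q
S((-7 - 9)*14) + 200479 = (-5 + (-7 - 9)*14) + 200479 = (-5 - 16*14) + 200479 = (-5 - 224) + 200479 = -229 + 200479 = 200250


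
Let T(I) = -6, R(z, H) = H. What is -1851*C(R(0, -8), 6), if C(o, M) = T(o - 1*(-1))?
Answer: 11106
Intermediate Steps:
C(o, M) = -6
-1851*C(R(0, -8), 6) = -1851*(-6) = 11106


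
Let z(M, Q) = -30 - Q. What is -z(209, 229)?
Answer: 259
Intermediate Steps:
-z(209, 229) = -(-30 - 1*229) = -(-30 - 229) = -1*(-259) = 259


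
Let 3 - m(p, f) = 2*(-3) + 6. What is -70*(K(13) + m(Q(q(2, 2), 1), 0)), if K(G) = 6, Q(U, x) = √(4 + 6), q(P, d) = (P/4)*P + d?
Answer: -630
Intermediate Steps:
q(P, d) = d + P²/4 (q(P, d) = (P*(¼))*P + d = (P/4)*P + d = P²/4 + d = d + P²/4)
Q(U, x) = √10
m(p, f) = 3 (m(p, f) = 3 - (2*(-3) + 6) = 3 - (-6 + 6) = 3 - 1*0 = 3 + 0 = 3)
-70*(K(13) + m(Q(q(2, 2), 1), 0)) = -70*(6 + 3) = -70*9 = -630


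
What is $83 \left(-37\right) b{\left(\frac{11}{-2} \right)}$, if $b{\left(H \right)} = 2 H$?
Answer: $33781$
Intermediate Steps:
$83 \left(-37\right) b{\left(\frac{11}{-2} \right)} = 83 \left(-37\right) 2 \frac{11}{-2} = - 3071 \cdot 2 \cdot 11 \left(- \frac{1}{2}\right) = - 3071 \cdot 2 \left(- \frac{11}{2}\right) = \left(-3071\right) \left(-11\right) = 33781$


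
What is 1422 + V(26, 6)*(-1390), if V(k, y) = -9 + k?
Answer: -22208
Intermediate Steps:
1422 + V(26, 6)*(-1390) = 1422 + (-9 + 26)*(-1390) = 1422 + 17*(-1390) = 1422 - 23630 = -22208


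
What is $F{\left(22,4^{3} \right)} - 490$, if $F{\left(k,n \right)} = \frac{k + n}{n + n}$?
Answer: $- \frac{31317}{64} \approx -489.33$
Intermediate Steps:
$F{\left(k,n \right)} = \frac{k + n}{2 n}$
$F{\left(22,4^{3} \right)} - 490 = \frac{22 + 4^{3}}{2 \cdot 4^{3}} - 490 = \frac{22 + 64}{2 \cdot 64} - 490 = \frac{1}{2} \cdot \frac{1}{64} \cdot 86 - 490 = \frac{43}{64} - 490 = - \frac{31317}{64}$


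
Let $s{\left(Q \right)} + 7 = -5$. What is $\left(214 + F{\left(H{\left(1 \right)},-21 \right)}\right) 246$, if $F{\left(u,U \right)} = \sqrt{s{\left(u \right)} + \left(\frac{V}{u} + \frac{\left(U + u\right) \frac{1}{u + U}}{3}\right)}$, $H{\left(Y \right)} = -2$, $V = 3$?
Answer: $52644 + 41 i \sqrt{474} \approx 52644.0 + 892.63 i$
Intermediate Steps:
$s{\left(Q \right)} = -12$ ($s{\left(Q \right)} = -7 - 5 = -12$)
$F{\left(u,U \right)} = \sqrt{- \frac{35}{3} + \frac{3}{u}}$ ($F{\left(u,U \right)} = \sqrt{-12 + \left(\frac{3}{u} + \frac{\left(U + u\right) \frac{1}{u + U}}{3}\right)} = \sqrt{-12 + \left(\frac{3}{u} + \frac{U + u}{U + u} \frac{1}{3}\right)} = \sqrt{-12 + \left(\frac{3}{u} + 1 \cdot \frac{1}{3}\right)} = \sqrt{-12 + \left(\frac{3}{u} + \frac{1}{3}\right)} = \sqrt{-12 + \left(\frac{1}{3} + \frac{3}{u}\right)} = \sqrt{- \frac{35}{3} + \frac{3}{u}}$)
$\left(214 + F{\left(H{\left(1 \right)},-21 \right)}\right) 246 = \left(214 + \frac{\sqrt{-105 + \frac{27}{-2}}}{3}\right) 246 = \left(214 + \frac{\sqrt{-105 + 27 \left(- \frac{1}{2}\right)}}{3}\right) 246 = \left(214 + \frac{\sqrt{-105 - \frac{27}{2}}}{3}\right) 246 = \left(214 + \frac{\sqrt{- \frac{237}{2}}}{3}\right) 246 = \left(214 + \frac{\frac{1}{2} i \sqrt{474}}{3}\right) 246 = \left(214 + \frac{i \sqrt{474}}{6}\right) 246 = 52644 + 41 i \sqrt{474}$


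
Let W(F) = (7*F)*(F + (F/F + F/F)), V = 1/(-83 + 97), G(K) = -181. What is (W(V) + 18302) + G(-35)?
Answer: 507417/28 ≈ 18122.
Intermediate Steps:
V = 1/14 ≈ 0.071429
W(F) = 7*F*(2 + F) (W(F) = (7*F)*(F + (1 + 1)) = (7*F)*(F + 2) = (7*F)*(2 + F) = 7*F*(2 + F))
(W(V) + 18302) + G(-35) = (7*(1/14)*(2 + 1/14) + 18302) - 181 = (7*(1/14)*(29/14) + 18302) - 181 = (29/28 + 18302) - 181 = 512485/28 - 181 = 507417/28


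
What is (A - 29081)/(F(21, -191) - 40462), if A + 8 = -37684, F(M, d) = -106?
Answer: 66773/40568 ≈ 1.6460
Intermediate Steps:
A = -37692 (A = -8 - 37684 = -37692)
(A - 29081)/(F(21, -191) - 40462) = (-37692 - 29081)/(-106 - 40462) = -66773/(-40568) = -66773*(-1/40568) = 66773/40568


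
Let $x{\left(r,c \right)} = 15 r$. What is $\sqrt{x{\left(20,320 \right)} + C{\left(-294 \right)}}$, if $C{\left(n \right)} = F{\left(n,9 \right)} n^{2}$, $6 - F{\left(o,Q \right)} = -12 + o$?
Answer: $2 \sqrt{6742083} \approx 5193.1$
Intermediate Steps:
$F{\left(o,Q \right)} = 18 - o$ ($F{\left(o,Q \right)} = 6 - \left(-12 + o\right) = 18 - o$)
$C{\left(n \right)} = n^{2} \left(18 - n\right)$ ($C{\left(n \right)} = \left(18 - n\right) n^{2} = n^{2} \left(18 - n\right)$)
$\sqrt{x{\left(20,320 \right)} + C{\left(-294 \right)}} = \sqrt{15 \cdot 20 + \left(-294\right)^{2} \left(18 - -294\right)} = \sqrt{300 + 86436 \left(18 + 294\right)} = \sqrt{300 + 86436 \cdot 312} = \sqrt{300 + 26968032} = \sqrt{26968332} = 2 \sqrt{6742083}$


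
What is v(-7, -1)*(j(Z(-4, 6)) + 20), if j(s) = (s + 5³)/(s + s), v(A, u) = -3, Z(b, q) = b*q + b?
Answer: -3069/56 ≈ -54.804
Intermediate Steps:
Z(b, q) = b + b*q
j(s) = (125 + s)/(2*s) (j(s) = (s + 125)/((2*s)) = (125 + s)*(1/(2*s)) = (125 + s)/(2*s))
v(-7, -1)*(j(Z(-4, 6)) + 20) = -3*((125 - 4*(1 + 6))/(2*((-4*(1 + 6)))) + 20) = -3*((125 - 4*7)/(2*((-4*7))) + 20) = -3*((½)*(125 - 28)/(-28) + 20) = -3*((½)*(-1/28)*97 + 20) = -3*(-97/56 + 20) = -3*1023/56 = -3069/56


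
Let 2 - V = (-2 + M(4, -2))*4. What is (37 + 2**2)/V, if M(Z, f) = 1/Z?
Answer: 41/9 ≈ 4.5556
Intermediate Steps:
V = 9 (V = 2 - (-2 + 1/4)*4 = 2 - (-7)*4/4 = 2 - 1*(-7) = 2 + 7 = 9)
(37 + 2**2)/V = (37 + 2**2)/9 = (37 + 4)*(1/9) = 41*(1/9) = 41/9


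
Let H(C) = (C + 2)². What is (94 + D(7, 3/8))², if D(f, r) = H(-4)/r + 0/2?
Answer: 98596/9 ≈ 10955.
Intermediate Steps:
H(C) = (2 + C)²
D(f, r) = 4/r (D(f, r) = (2 - 4)²/r + 0/2 = (-2)²/r + 0*(½) = 4/r + 0 = 4/r)
(94 + D(7, 3/8))² = (94 + 4/((3/8)))² = (94 + 4/((3*(⅛))))² = (94 + 4/(3/8))² = (94 + 4*(8/3))² = (94 + 32/3)² = (314/3)² = 98596/9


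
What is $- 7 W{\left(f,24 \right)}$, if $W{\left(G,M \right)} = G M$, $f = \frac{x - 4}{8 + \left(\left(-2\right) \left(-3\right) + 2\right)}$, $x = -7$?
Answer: $\frac{231}{2} \approx 115.5$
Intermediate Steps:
$f = - \frac{11}{16}$ ($f = \frac{-7 - 4}{8 + \left(\left(-2\right) \left(-3\right) + 2\right)} = - \frac{11}{8 + \left(6 + 2\right)} = - \frac{11}{8 + 8} = - \frac{11}{16} \approx -0.6875$)
$- 7 W{\left(f,24 \right)} = - 7 \left(\left(- \frac{11}{16}\right) 24\right) = \left(-7\right) \left(- \frac{33}{2}\right) = \frac{231}{2}$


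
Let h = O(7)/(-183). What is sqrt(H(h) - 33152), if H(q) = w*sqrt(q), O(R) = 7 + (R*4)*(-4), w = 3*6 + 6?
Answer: 2*sqrt(-30839648 + 366*sqrt(2135))/61 ≈ 182.03*I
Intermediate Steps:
w = 24 (w = 18 + 6 = 24)
O(R) = 7 - 16*R (O(R) = 7 + (4*R)*(-4) = 7 - 16*R)
h = 35/61 (h = (7 - 16*7)/(-183) = (7 - 112)*(-1/183) = -105*(-1/183) = 35/61 ≈ 0.57377)
H(q) = 24*sqrt(q)
sqrt(H(h) - 33152) = sqrt(24*sqrt(35/61) - 33152) = sqrt(24*(sqrt(2135)/61) - 33152) = sqrt(24*sqrt(2135)/61 - 33152) = sqrt(-33152 + 24*sqrt(2135)/61)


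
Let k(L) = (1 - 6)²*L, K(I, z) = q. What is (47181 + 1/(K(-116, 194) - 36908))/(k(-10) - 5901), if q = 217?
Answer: -1731118070/225686341 ≈ -7.6705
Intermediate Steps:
K(I, z) = 217
k(L) = 25*L (k(L) = (-5)²*L = 25*L)
(47181 + 1/(K(-116, 194) - 36908))/(k(-10) - 5901) = (47181 + 1/(217 - 36908))/(25*(-10) - 5901) = (47181 + 1/(-36691))/(-250 - 5901) = (47181 - 1/36691)/(-6151) = (1731118070/36691)*(-1/6151) = -1731118070/225686341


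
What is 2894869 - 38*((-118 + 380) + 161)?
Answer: 2878795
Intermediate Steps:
2894869 - 38*((-118 + 380) + 161) = 2894869 - 38*(262 + 161) = 2894869 - 38*423 = 2894869 - 16074 = 2878795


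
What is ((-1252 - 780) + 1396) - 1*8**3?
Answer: -1148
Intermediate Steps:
((-1252 - 780) + 1396) - 1*8**3 = (-2032 + 1396) - 1*512 = -636 - 512 = -1148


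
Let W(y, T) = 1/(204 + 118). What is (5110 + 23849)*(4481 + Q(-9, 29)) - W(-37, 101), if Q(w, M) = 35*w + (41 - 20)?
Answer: 39042929225/322 ≈ 1.2125e+8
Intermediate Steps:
W(y, T) = 1/322
Q(w, M) = 21 + 35*w (Q(w, M) = 35*w + 21 = 21 + 35*w)
(5110 + 23849)*(4481 + Q(-9, 29)) - W(-37, 101) = (5110 + 23849)*(4481 + (21 + 35*(-9))) - 1*1/322 = 28959*(4481 + (21 - 315)) - 1/322 = 28959*(4481 - 294) - 1/322 = 28959*4187 - 1/322 = 121251333 - 1/322 = 39042929225/322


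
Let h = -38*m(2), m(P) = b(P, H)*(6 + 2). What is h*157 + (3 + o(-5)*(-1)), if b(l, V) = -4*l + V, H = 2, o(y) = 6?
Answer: 286365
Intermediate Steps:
b(l, V) = V - 4*l
m(P) = 16 - 32*P (m(P) = (2 - 4*P)*(6 + 2) = (2 - 4*P)*8 = 16 - 32*P)
h = 1824 (h = -38*(16 - 32*2) = -38*(16 - 64) = -38*(-48) = 1824)
h*157 + (3 + o(-5)*(-1)) = 1824*157 + (3 + 6*(-1)) = 286368 + (3 - 6) = 286368 - 3 = 286365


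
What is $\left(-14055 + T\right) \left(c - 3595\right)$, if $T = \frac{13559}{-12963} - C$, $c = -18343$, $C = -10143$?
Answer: $\frac{7468463030}{87} \approx 8.5844 \cdot 10^{7}$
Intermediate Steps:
$T = \frac{882350}{87}$ ($T = \frac{13559}{-12963} - -10143 = 13559 \left(- \frac{1}{12963}\right) + 10143 = - \frac{91}{87} + 10143 = \frac{882350}{87} \approx 10142.0$)
$\left(-14055 + T\right) \left(c - 3595\right) = \left(-14055 + \frac{882350}{87}\right) \left(-18343 - 3595\right) = \left(- \frac{340435}{87}\right) \left(-21938\right) = \frac{7468463030}{87}$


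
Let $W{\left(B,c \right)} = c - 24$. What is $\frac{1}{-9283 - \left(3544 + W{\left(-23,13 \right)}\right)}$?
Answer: $- \frac{1}{12816} \approx -7.8027 \cdot 10^{-5}$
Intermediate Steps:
$W{\left(B,c \right)} = -24 + c$
$\frac{1}{-9283 - \left(3544 + W{\left(-23,13 \right)}\right)} = \frac{1}{-9283 - 3533} = \frac{1}{-12816} = - \frac{1}{12816}$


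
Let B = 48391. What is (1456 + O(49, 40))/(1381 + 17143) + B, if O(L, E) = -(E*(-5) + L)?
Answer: 896396491/18524 ≈ 48391.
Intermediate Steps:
O(L, E) = -L + 5*E (O(L, E) = -(-5*E + L) = -(L - 5*E) = -L + 5*E)
(1456 + O(49, 40))/(1381 + 17143) + B = (1456 + (-1*49 + 5*40))/(1381 + 17143) + 48391 = (1456 + (-49 + 200))/18524 + 48391 = (1456 + 151)*(1/18524) + 48391 = 1607*(1/18524) + 48391 = 1607/18524 + 48391 = 896396491/18524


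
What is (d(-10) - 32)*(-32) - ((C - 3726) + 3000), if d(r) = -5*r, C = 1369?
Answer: -1219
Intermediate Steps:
(d(-10) - 32)*(-32) - ((C - 3726) + 3000) = (-5*(-10) - 32)*(-32) - ((1369 - 3726) + 3000) = (50 - 32)*(-32) - (-2357 + 3000) = 18*(-32) - 1*643 = -576 - 643 = -1219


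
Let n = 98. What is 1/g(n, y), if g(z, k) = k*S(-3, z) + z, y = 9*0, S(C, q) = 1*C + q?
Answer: 1/98 ≈ 0.010204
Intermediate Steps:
S(C, q) = C + q
y = 0
g(z, k) = z + k*(-3 + z) (g(z, k) = k*(-3 + z) + z = z + k*(-3 + z))
1/g(n, y) = 1/(98 + 0*(-3 + 98)) = 1/(98 + 0*95) = 1/(98 + 0) = 1/98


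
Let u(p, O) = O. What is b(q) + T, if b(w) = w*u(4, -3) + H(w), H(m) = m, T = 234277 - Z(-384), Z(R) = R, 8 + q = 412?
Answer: 233853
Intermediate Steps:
q = 404 (q = -8 + 412 = 404)
T = 234661 (T = 234277 - 1*(-384) = 234277 + 384 = 234661)
b(w) = -2*w (b(w) = w*(-3) + w = -3*w + w = -2*w)
b(q) + T = -2*404 + 234661 = -808 + 234661 = 233853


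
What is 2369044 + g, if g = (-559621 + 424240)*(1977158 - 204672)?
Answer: -239958558122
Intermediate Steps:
g = -239960927166 (g = -135381*1772486 = -239960927166)
2369044 + g = 2369044 - 239960927166 = -239958558122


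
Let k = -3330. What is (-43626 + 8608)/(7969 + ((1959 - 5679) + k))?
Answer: -35018/919 ≈ -38.104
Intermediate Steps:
(-43626 + 8608)/(7969 + ((1959 - 5679) + k)) = (-43626 + 8608)/(7969 + ((1959 - 5679) - 3330)) = -35018/(7969 + (-3720 - 3330)) = -35018/(7969 - 7050) = -35018/919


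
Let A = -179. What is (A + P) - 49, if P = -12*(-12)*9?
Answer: 1068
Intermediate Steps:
P = 1296 (P = 144*9 = 1296)
(A + P) - 49 = (-179 + 1296) - 49 = 1117 - 49 = 1068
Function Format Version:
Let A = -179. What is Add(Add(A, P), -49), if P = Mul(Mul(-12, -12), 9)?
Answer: 1068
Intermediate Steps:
P = 1296 (P = Mul(144, 9) = 1296)
Add(Add(A, P), -49) = Add(Add(-179, 1296), -49) = Add(1117, -49) = 1068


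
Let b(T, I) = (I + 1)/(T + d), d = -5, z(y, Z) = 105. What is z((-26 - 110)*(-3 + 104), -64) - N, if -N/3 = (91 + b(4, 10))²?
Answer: 19305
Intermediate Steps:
b(T, I) = (1 + I)/(-5 + T) (b(T, I) = (I + 1)/(T - 5) = (1 + I)/(-5 + T))
N = -19200 (N = -3*(91 + (1 + 10)/(-5 + 4))² = -3*(91 + 11/(-1))² = -3*(91 - 1*11)² = -3*(91 - 11)² = -3*80² = -3*6400 = -19200)
z((-26 - 110)*(-3 + 104), -64) - N = 105 - 1*(-19200) = 105 + 19200 = 19305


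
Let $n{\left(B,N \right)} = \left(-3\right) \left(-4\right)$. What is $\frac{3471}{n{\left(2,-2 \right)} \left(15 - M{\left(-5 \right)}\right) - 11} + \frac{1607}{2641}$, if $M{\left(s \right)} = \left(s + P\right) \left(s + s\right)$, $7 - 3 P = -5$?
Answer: $\frac{9245654}{129409} \approx 71.445$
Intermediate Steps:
$P = 4$ ($P = \frac{7}{3} - - \frac{5}{3} = \frac{7}{3} + \frac{5}{3} = 4$)
$M{\left(s \right)} = 2 s \left(4 + s\right)$ ($M{\left(s \right)} = \left(s + 4\right) \left(s + s\right) = \left(4 + s\right) 2 s = 2 s \left(4 + s\right)$)
$n{\left(B,N \right)} = 12$
$\frac{3471}{n{\left(2,-2 \right)} \left(15 - M{\left(-5 \right)}\right) - 11} + \frac{1607}{2641} = \frac{3471}{12 \left(15 - 2 \left(-5\right) \left(4 - 5\right)\right) - 11} + \frac{1607}{2641} = \frac{3471}{12 \left(15 - 2 \left(-5\right) \left(-1\right)\right) - 11} + 1607 \cdot \frac{1}{2641} = \frac{3471}{12 \left(15 - 10\right) - 11} + \frac{1607}{2641} = \frac{3471}{12 \cdot 5 - 11} + \frac{1607}{2641} = \frac{3471}{60 - 11} + \frac{1607}{2641} = \frac{3471}{49} + \frac{1607}{2641} = \frac{9245654}{129409}$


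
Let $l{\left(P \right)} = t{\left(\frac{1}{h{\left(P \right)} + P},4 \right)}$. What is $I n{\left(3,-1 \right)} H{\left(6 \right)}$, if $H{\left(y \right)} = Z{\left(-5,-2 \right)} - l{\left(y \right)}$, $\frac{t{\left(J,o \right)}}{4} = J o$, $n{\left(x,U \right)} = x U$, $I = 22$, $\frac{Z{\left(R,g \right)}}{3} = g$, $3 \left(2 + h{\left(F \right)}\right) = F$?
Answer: $572$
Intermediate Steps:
$h{\left(F \right)} = -2 + \frac{F}{3}$
$Z{\left(R,g \right)} = 3 g$
$n{\left(x,U \right)} = U x$
$t{\left(J,o \right)} = 4 J o$
$l{\left(P \right)} = \frac{16}{-2 + \frac{4 P}{3}}$ ($l{\left(P \right)} = 4 \frac{1}{\left(-2 + \frac{P}{3}\right) + P} 4 = 4 \frac{1}{-2 + \frac{4 P}{3}} \cdot 4 = \frac{16}{-2 + \frac{4 P}{3}}$)
$H{\left(y \right)} = -6 - \frac{24}{-3 + 2 y}$ ($H{\left(y \right)} = 3 \left(-2\right) - \frac{24}{-3 + 2 y} = -6 - \frac{24}{-3 + 2 y}$)
$I n{\left(3,-1 \right)} H{\left(6 \right)} = 22 \left(\left(-1\right) 3\right) \frac{6 \left(-1 - 12\right)}{-3 + 2 \cdot 6} = 22 \left(-3\right) \frac{6 \left(-1 - 12\right)}{-3 + 12} = - 66 \cdot 6 \cdot \frac{1}{9} \left(-13\right) = \left(-66\right) \left(- \frac{26}{3}\right) = 572$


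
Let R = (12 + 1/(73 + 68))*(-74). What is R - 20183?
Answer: -2971085/141 ≈ -21072.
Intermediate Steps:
R = -125282/141 (R = (12 + 1/141)*(-74) = (1693/141)*(-74) = -125282/141 ≈ -888.52)
R - 20183 = -125282/141 - 20183 = -2971085/141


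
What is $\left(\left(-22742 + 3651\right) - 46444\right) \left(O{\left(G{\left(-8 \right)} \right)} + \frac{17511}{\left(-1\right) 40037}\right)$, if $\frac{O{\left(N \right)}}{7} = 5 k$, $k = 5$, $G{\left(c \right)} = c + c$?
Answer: $- \frac{458021755740}{40037} \approx -1.144 \cdot 10^{7}$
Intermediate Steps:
$G{\left(c \right)} = 2 c$
$O{\left(N \right)} = 175$ ($O{\left(N \right)} = 7 \cdot 5 \cdot 5 = 7 \cdot 25 = 175$)
$\left(\left(-22742 + 3651\right) - 46444\right) \left(O{\left(G{\left(-8 \right)} \right)} + \frac{17511}{\left(-1\right) 40037}\right) = \left(\left(-22742 + 3651\right) - 46444\right) \left(175 + \frac{17511}{\left(-1\right) 40037}\right) = \left(-19091 - 46444\right) \left(175 + \frac{17511}{-40037}\right) = - 65535 \left(175 + 17511 \left(- \frac{1}{40037}\right)\right) = - 65535 \left(175 - \frac{17511}{40037}\right) = \left(-65535\right) \frac{6988964}{40037} = - \frac{458021755740}{40037}$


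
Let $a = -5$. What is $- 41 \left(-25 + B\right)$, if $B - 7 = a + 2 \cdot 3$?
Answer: $697$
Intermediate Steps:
$B = 8$ ($B = 7 + \left(-5 + 2 \cdot 3\right) = 7 + \left(-5 + 6\right) = 7 + 1 = 8$)
$- 41 \left(-25 + B\right) = - 41 \left(-25 + 8\right) = \left(-41\right) \left(-17\right) = 697$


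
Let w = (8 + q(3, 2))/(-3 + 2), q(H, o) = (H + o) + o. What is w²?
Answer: 225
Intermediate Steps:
q(H, o) = H + 2*o
w = -15 (w = (8 + (3 + 2*2))/(-3 + 2) = (8 + (3 + 4))/(-1) = (8 + 7)*(-1) = 15*(-1) = -15)
w² = (-15)² = 225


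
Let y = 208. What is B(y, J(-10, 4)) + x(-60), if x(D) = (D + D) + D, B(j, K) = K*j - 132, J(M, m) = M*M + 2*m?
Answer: 22152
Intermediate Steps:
J(M, m) = M**2 + 2*m
B(j, K) = -132 + K*j
x(D) = 3*D (x(D) = 2*D + D = 3*D)
B(y, J(-10, 4)) + x(-60) = (-132 + ((-10)**2 + 2*4)*208) + 3*(-60) = (-132 + (100 + 8)*208) - 180 = (-132 + 108*208) - 180 = (-132 + 22464) - 180 = 22332 - 180 = 22152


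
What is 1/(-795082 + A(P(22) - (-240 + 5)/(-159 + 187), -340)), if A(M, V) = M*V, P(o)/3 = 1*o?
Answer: -7/5742629 ≈ -1.2190e-6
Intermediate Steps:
P(o) = 3*o (P(o) = 3*(1*o) = 3*o)
1/(-795082 + A(P(22) - (-240 + 5)/(-159 + 187), -340)) = 1/(-795082 + (3*22 - (-240 + 5)/(-159 + 187))*(-340)) = 1/(-795082 + (66 - (-235)/28)*(-340)) = 1/(-795082 + (66 - 1*(-235/28))*(-340)) = 1/(-795082 + (66 + 235/28)*(-340)) = 1/(-795082 + (2083/28)*(-340)) = 1/(-795082 - 177055/7) = 1/(-5742629/7) = -7/5742629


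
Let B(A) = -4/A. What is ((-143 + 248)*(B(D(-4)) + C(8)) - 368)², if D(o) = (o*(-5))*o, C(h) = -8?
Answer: 23145721/16 ≈ 1.4466e+6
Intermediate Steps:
D(o) = -5*o² (D(o) = (-5*o)*o = -5*o²)
((-143 + 248)*(B(D(-4)) + C(8)) - 368)² = ((-143 + 248)*(-4/((-5*(-4)²)) - 8) - 368)² = (105*(-4/((-5*16)) - 8) - 368)² = (105*(-4/(-80) - 8) - 368)² = (105*(-4*(-1/80) - 8) - 368)² = (105*(1/20 - 8) - 368)² = (105*(-159/20) - 368)² = (-3339/4 - 368)² = (-4811/4)² = 23145721/16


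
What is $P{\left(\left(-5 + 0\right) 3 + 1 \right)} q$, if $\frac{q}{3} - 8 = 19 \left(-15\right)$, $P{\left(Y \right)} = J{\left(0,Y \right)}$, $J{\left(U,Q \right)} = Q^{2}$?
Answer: $-162876$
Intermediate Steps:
$P{\left(Y \right)} = Y^{2}$
$q = -831$ ($q = 24 + 3 \cdot 19 \left(-15\right) = 24 + 3 \left(-285\right) = 24 - 855 = -831$)
$P{\left(\left(-5 + 0\right) 3 + 1 \right)} q = \left(\left(-5 + 0\right) 3 + 1\right)^{2} \left(-831\right) = \left(\left(-5\right) 3 + 1\right)^{2} \left(-831\right) = \left(-15 + 1\right)^{2} \left(-831\right) = \left(-14\right)^{2} \left(-831\right) = 196 \left(-831\right) = -162876$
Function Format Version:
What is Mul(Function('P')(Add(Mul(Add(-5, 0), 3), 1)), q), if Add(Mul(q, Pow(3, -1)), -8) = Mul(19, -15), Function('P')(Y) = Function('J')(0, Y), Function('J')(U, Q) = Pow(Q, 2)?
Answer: -162876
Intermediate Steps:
Function('P')(Y) = Pow(Y, 2)
q = -831 (q = Add(24, Mul(3, Mul(19, -15))) = Add(24, Mul(3, -285)) = Add(24, -855) = -831)
Mul(Function('P')(Add(Mul(Add(-5, 0), 3), 1)), q) = Mul(Pow(Add(Mul(Add(-5, 0), 3), 1), 2), -831) = Mul(Pow(Add(Mul(-5, 3), 1), 2), -831) = Mul(Pow(Add(-15, 1), 2), -831) = Mul(Pow(-14, 2), -831) = Mul(196, -831) = -162876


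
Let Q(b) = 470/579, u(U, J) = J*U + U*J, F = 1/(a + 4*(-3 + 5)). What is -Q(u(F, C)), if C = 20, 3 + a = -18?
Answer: -470/579 ≈ -0.81174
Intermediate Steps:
a = -21 (a = -3 - 18 = -21)
F = -1/13 (F = 1/(-21 + 4*(-3 + 5)) = 1/(-21 + 4*2) = 1/(-21 + 8) = 1/(-13) = -1/13 ≈ -0.076923)
u(U, J) = 2*J*U (u(U, J) = J*U + J*U = 2*J*U)
Q(b) = 470/579 (Q(b) = 470*(1/579) = 470/579)
-Q(u(F, C)) = -1*470/579 = -470/579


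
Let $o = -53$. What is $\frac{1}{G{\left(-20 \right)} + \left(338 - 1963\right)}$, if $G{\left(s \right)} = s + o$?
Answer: $- \frac{1}{1698} \approx -0.00058893$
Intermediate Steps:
$G{\left(s \right)} = -53 + s$ ($G{\left(s \right)} = s - 53 = -53 + s$)
$\frac{1}{G{\left(-20 \right)} + \left(338 - 1963\right)} = \frac{1}{\left(-53 - 20\right) + \left(338 - 1963\right)} = \frac{1}{-73 + \left(338 - 1963\right)} = \frac{1}{-73 - 1625} = \frac{1}{-1698} = - \frac{1}{1698}$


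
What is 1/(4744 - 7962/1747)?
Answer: 1747/8279806 ≈ 0.00021100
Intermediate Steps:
1/(4744 - 7962/1747) = 1/(8279806/1747) = 1747/8279806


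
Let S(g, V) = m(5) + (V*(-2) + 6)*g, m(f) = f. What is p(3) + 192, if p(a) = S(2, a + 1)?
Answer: 193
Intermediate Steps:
S(g, V) = 5 + g*(6 - 2*V) (S(g, V) = 5 + (V*(-2) + 6)*g = 5 + (-2*V + 6)*g = 5 + (6 - 2*V)*g = 5 + g*(6 - 2*V))
p(a) = 13 - 4*a (p(a) = 5 + 6*2 - 2*(a + 1)*2 = 5 + 12 - 2*(1 + a)*2 = 5 + 12 + (-4 - 4*a) = 13 - 4*a)
p(3) + 192 = (13 - 4*3) + 192 = (13 - 12) + 192 = 1 + 192 = 193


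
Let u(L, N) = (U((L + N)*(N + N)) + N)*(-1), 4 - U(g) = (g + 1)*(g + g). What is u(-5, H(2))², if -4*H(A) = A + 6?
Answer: 2630884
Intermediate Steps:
U(g) = 4 - 2*g*(1 + g) (U(g) = 4 - (g + 1)*(g + g) = 4 - (1 + g)*2*g = 4 - 2*g*(1 + g))
H(A) = -3/2 - A/4 (H(A) = -(A + 6)/4 = -(6 + A)/4 = -3/2 - A/4)
u(L, N) = -4 - N + 4*N*(L + N) + 8*N²*(L + N)² (u(L, N) = ((4 - 2*(L + N)*(N + N) - 2*(L + N)²*(N + N)²) + N)*(-1) = ((4 - 2*(L + N)*2*N - 2*4*N²*(L + N)²) + N)*(-1) = ((4 - 4*N*(L + N) - 2*4*N²*(L + N)²) + N)*(-1) = ((4 - 4*N*(L + N) - 8*N²*(L + N)²) + N)*(-1) = ((4 - 8*N²*(L + N)² - 4*N*(L + N)) + N)*(-1) = (4 + N - 8*N²*(L + N)² - 4*N*(L + N))*(-1) = -4 - N + 4*N*(L + N) + 8*N²*(L + N)²)
u(-5, H(2))² = (-4 - (-3/2 - ¼*2) + 4*(-3/2 - ¼*2)*(-5 + (-3/2 - ¼*2)) + 8*(-3/2 - ¼*2)²*(-5 + (-3/2 - ¼*2))²)² = (-4 - (-3/2 - ½) + 4*(-3/2 - ½)*(-5 + (-3/2 - ½)) + 8*(-3/2 - ½)²*(-5 + (-3/2 - ½))²)² = (-4 - 1*(-2) + 4*(-2)*(-5 - 2) + 8*(-2)²*(-5 - 2)²)² = (-4 + 2 + 4*(-2)*(-7) + 8*4*(-7)²)² = (-4 + 2 + 56 + 8*4*49)² = (-4 + 2 + 56 + 1568)² = 1622² = 2630884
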